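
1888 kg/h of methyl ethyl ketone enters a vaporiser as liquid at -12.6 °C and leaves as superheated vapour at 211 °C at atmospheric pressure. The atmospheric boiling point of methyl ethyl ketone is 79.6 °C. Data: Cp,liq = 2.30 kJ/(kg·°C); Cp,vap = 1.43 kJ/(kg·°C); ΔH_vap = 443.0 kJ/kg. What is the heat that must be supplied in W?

Q = 442000 W

liquid -12.6→79.6 °C: 212.06 kJ/kg
vaporisation at 79.6 °C: 443 kJ/kg
vapour 79.6→211 °C: 187.9 kJ/kg
Δh = 212.06 + 443 + 187.9 = 842.96 kJ/kg
Q = ṁ·Δh = 1888 kg/h × 842.96 kJ/kg = 1.5915e+06 kJ/h
|Q| = 442.09 kW = 442090 W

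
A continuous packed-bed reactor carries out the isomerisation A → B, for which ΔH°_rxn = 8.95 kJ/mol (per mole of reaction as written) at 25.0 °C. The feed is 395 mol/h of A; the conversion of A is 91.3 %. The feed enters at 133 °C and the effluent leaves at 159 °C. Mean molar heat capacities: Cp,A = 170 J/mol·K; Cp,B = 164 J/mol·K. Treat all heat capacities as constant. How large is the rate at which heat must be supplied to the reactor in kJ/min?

Q_in = 78.1 kJ/min

Extent of reaction ξ = 0.913 × 395 = 360.63 mol/h
Reaction term: ξ·ΔH°_rxn = 360.63 × 8.95 = 3227.7 kJ/h
Sensible, feed 133→25 °C: -7252.2 kJ/h
Outlet flows (mol/h): A 34.365, B 360.63
Sensible, products 25→159 °C: 8708.1 kJ/h
Q = ΔH = 4683.6 kJ/h = 1.301 kW
Heat supplied = 78.061 kJ/min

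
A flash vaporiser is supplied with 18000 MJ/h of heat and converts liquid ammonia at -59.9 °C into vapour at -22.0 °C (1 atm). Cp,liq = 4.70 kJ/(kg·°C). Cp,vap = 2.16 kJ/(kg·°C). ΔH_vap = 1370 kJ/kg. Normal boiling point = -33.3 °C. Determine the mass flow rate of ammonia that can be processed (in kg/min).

Δh = 4.70×(-33.3−-59.9) + 1370 + 2.16×(-22.0−-33.3) = 1519.4 kJ/kg
Q = 18000 MJ/h = 5000 kJ/s = 300000 kJ/min
ṁ = Q/Δh = 300000 / 1519.4 = 197.44 kg/min

ṁ = 197 kg/min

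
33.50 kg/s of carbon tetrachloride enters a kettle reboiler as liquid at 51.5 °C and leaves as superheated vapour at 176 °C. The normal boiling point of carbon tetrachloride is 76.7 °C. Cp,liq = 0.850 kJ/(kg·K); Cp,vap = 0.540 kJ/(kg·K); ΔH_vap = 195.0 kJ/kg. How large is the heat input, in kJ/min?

Q = 543000 kJ/min

liquid 51.5→76.7 °C: 21.42 kJ/kg
vaporisation at 76.7 °C: 195 kJ/kg
vapour 76.7→176 °C: 53.622 kJ/kg
Δh = 21.42 + 195 + 53.622 = 270.04 kJ/kg
Q = ṁ·Δh = 33.50 kg/s × 270.04 kJ/kg = 9046.4 kJ/s
|Q| = 9046.4 kW = 542780 kJ/min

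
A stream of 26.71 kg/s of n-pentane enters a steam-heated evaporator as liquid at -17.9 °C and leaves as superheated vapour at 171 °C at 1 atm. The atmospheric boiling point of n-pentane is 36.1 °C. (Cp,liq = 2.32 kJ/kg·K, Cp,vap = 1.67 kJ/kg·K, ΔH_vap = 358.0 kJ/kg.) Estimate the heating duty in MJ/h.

Q = 68100 MJ/h

liquid -17.9→36.1 °C: 125.28 kJ/kg
vaporisation at 36.1 °C: 358 kJ/kg
vapour 36.1→171 °C: 225.28 kJ/kg
Δh = 125.28 + 358 + 225.28 = 708.56 kJ/kg
Q = ṁ·Δh = 26.71 kg/s × 708.56 kJ/kg = 18926 kJ/s
|Q| = 18926 kW = 68133 MJ/h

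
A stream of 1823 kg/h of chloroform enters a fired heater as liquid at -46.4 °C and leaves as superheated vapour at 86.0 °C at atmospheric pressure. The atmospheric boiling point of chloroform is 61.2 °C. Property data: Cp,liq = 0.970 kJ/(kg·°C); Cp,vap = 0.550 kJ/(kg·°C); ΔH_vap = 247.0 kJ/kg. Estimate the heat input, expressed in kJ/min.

Q = 11100 kJ/min

liquid -46.4→61.2 °C: 104.37 kJ/kg
vaporisation at 61.2 °C: 247 kJ/kg
vapour 61.2→86.0 °C: 13.64 kJ/kg
Δh = 104.37 + 247 + 13.64 = 365.01 kJ/kg
Q = ṁ·Δh = 1823 kg/h × 365.01 kJ/kg = 665420 kJ/h
|Q| = 184.84 kW = 11090 kJ/min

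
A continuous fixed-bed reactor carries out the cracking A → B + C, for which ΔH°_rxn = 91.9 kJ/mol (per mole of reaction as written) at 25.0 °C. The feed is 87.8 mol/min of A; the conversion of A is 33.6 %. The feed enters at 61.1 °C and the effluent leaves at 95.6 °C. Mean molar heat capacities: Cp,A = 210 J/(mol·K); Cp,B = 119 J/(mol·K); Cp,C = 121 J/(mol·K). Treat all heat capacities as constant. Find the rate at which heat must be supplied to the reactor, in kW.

Q_in = 56.8 kW

Extent of reaction ξ = 0.336 × 87.8 = 29.501 mol/min
Reaction term: ξ·ΔH°_rxn = 29.501 × 91.9 = 2711.1 kJ/min
Sensible, feed 61.1→25 °C: -665.61 kJ/min
Outlet flows (mol/min): A 58.299, B 29.501, C 29.501
Sensible, products 25→95.6 °C: 1364.2 kJ/min
Q = ΔH = 3409.7 kJ/min = 56.829 kW
Heat supplied = 56.829 kW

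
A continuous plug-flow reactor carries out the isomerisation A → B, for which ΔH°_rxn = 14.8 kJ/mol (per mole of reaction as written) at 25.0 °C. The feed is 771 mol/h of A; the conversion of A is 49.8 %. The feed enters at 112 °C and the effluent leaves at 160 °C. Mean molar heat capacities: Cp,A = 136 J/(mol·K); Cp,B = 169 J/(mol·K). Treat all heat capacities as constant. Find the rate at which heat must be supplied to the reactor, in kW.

Extent of reaction ξ = 0.498 × 771 = 383.96 mol/h
Reaction term: ξ·ΔH°_rxn = 383.96 × 14.8 = 5682.6 kJ/h
Sensible, feed 112→25 °C: -9122.5 kJ/h
Outlet flows (mol/h): A 387.04, B 383.96
Sensible, products 25→160 °C: 15866 kJ/h
Q = ΔH = 12426 kJ/h = 3.4517 kW
Heat supplied = 3.4517 kW

Q_in = 3.45 kW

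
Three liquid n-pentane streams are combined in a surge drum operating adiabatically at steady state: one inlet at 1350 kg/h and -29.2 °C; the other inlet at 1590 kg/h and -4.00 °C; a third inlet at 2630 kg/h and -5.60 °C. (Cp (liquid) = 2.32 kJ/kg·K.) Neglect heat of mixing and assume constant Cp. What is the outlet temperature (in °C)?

No heat crosses the boundary, so H_out = H_in.
T_out = Σ ṁᵢCp,ᵢTᵢ / Σ ṁᵢCp,ᵢ
      = -140380 / 12922 = -10.863 °C

T_out = -10.9 °C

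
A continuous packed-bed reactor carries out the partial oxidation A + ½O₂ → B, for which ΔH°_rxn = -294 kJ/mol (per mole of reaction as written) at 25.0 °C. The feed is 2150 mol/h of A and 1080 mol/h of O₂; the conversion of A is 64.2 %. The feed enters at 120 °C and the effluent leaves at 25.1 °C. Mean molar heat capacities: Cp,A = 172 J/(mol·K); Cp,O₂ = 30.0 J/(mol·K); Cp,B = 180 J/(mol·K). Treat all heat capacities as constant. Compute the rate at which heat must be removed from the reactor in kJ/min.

Q_out = 7400 kJ/min

Extent of reaction ξ = 0.642 × 2150 = 1380.3 mol/h
Reaction term: ξ·ΔH°_rxn = 1380.3 × -294 = -405810 kJ/h
Sensible, feed 120→25 °C: -38209 kJ/h
Outlet flows (mol/h): A 769.7, O₂ 389.85, B 1380.3
Sensible, products 25→25.1 °C: 39.254 kJ/h
Q = ΔH = -443980 kJ/h = -123.33 kW
Heat removed = 7399.6 kJ/min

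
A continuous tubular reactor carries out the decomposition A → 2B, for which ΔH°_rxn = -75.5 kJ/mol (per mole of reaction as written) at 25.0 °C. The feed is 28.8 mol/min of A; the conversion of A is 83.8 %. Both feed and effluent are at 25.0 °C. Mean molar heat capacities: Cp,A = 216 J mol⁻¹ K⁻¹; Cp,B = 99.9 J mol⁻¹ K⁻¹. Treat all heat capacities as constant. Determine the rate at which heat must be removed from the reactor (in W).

Extent of reaction ξ = 0.838 × 28.8 = 24.134 mol/min
Reaction term: ξ·ΔH°_rxn = 24.134 × -75.5 = -1822.1 kJ/min
Q = ΔH = -1822.1 kJ/min = -30.369 kW
Heat removed = 30369 W

Q_out = 30400 W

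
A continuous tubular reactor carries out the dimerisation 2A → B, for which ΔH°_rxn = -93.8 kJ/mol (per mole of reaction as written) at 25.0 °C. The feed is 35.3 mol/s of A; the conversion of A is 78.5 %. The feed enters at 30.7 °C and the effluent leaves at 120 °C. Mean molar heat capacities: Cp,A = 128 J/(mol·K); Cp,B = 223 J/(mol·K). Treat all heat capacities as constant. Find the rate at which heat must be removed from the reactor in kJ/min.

Q_out = 56400 kJ/min

Extent of reaction ξ = 0.785 × 35.3 / 2 = 13.855 mol/s
Reaction term: ξ·ΔH°_rxn = 13.855 × -93.8 = -1299.6 kJ/s
Sensible, feed 30.7→25 °C: -25.755 kJ/s
Outlet flows (mol/s): A 7.5895, B 13.855
Sensible, products 25→120 °C: 385.81 kJ/s
Q = ΔH = -939.57 kJ/s = -939.57 kW
Heat removed = 56374 kJ/min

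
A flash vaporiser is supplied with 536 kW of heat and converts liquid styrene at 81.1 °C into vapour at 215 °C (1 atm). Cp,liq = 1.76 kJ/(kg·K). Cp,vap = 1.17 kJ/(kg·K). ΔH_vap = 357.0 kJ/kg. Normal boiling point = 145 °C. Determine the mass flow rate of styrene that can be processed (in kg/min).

Δh = 1.76×(145−81.1) + 357.0 + 1.17×(215−145) = 551.36 kJ/kg
Q = 536 kW = 536 kJ/s = 32160 kJ/min
ṁ = Q/Δh = 32160 / 551.36 = 58.328 kg/min

ṁ = 58.3 kg/min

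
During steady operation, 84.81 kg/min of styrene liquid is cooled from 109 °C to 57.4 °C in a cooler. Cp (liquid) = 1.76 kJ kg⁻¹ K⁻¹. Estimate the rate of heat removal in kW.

Q_c = 128 kW

Q = ṁ·Cp·ΔT = 84.81 × 1.76 × (57.4 − 109) = -7702.1 kJ/min
Converting: 7702.1 / 60 s = 128.37 kW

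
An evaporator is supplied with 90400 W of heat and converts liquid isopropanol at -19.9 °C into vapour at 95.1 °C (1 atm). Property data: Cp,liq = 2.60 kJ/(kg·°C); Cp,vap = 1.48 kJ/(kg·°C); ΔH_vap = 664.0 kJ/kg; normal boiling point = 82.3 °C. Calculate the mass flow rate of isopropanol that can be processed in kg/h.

Δh = 2.60×(82.3−-19.9) + 664.0 + 1.48×(95.1−82.3) = 948.66 kJ/kg
Q = 90400 W = 90.4 kJ/s = 325440 kJ/h
ṁ = Q/Δh = 325440 / 948.66 = 343.05 kg/h

ṁ = 343 kg/h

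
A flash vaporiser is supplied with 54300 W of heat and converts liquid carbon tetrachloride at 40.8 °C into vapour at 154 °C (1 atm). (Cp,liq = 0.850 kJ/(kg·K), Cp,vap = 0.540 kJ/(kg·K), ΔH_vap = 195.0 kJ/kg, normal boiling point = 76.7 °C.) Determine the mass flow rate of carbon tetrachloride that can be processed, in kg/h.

Δh = 0.850×(76.7−40.8) + 195.0 + 0.540×(154−76.7) = 267.26 kJ/kg
Q = 54300 W = 54.3 kJ/s = 195480 kJ/h
ṁ = Q/Δh = 195480 / 267.26 = 731.43 kg/h

ṁ = 731 kg/h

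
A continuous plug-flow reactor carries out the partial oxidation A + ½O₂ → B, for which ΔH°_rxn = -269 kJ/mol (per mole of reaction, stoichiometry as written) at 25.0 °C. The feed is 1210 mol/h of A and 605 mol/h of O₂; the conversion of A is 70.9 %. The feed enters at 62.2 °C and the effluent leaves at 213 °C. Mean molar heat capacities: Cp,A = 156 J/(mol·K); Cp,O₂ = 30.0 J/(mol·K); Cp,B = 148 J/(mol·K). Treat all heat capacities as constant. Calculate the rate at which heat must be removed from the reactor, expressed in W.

Q_out = 56500 W

Extent of reaction ξ = 0.709 × 1210 = 857.89 mol/h
Reaction term: ξ·ΔH°_rxn = 857.89 × -269 = -230770 kJ/h
Sensible, feed 62.2→25 °C: -7697.1 kJ/h
Outlet flows (mol/h): A 352.11, O₂ 176.06, B 857.89
Sensible, products 25→213 °C: 35190 kJ/h
Q = ΔH = -203280 kJ/h = -56.467 kW
Heat removed = 56467 W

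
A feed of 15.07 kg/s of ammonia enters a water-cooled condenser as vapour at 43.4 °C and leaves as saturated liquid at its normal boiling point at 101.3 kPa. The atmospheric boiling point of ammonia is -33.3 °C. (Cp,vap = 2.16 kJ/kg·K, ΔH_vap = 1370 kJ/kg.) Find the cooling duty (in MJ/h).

vapour 43.4→-33.3 °C: -165.67 kJ/kg
condensation at -33.3 °C: -1370 kJ/kg
Δh = -165.67 + -1370 = -1535.7 kJ/kg
Q = ṁ·Δh = 15.07 kg/s × -1535.7 kJ/kg = -23143 kJ/s
|Q| = 23143 kW = 83313 MJ/h

Q_c = 83300 MJ/h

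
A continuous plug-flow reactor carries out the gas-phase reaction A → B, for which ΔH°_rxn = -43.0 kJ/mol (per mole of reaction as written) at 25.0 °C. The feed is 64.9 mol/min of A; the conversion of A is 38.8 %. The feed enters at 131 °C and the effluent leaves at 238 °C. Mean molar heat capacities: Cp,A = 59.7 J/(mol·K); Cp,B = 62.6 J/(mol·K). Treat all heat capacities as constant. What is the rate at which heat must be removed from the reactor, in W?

Extent of reaction ξ = 0.388 × 64.9 = 25.181 mol/min
Reaction term: ξ·ΔH°_rxn = 25.181 × -43.0 = -1082.8 kJ/min
Sensible, feed 131→25 °C: -410.7 kJ/min
Outlet flows (mol/min): A 39.719, B 25.181
Sensible, products 25→238 °C: 840.83 kJ/min
Q = ΔH = -652.66 kJ/min = -10.878 kW
Heat removed = 10878 W

Q_out = 10900 W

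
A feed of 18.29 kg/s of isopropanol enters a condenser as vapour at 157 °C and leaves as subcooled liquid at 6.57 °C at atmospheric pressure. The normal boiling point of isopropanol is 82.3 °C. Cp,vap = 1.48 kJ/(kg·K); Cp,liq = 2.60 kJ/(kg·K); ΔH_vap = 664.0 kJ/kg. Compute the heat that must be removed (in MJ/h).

vapour 157→82.3 °C: -110.56 kJ/kg
condensation at 82.3 °C: -664 kJ/kg
liquid 82.3→6.57 °C: -196.9 kJ/kg
Δh = -110.56 + -664 + -196.9 = -971.45 kJ/kg
Q = ṁ·Δh = 18.29 kg/s × -971.45 kJ/kg = -17768 kJ/s
|Q| = 17768 kW = 63964 MJ/h

Q_c = 64000 MJ/h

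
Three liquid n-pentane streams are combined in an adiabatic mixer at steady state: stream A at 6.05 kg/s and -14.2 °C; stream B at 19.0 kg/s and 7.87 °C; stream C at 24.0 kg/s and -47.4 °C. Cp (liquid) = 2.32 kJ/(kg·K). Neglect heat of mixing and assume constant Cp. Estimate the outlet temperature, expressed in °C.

No heat crosses the boundary, so H_out = H_in.
Σ ṁᵢCp,ᵢTᵢ = 6.05×2.32×-14.2 + 19.0×2.32×7.87 + 24.0×2.32×-47.4 = -2491.6
Σ ṁᵢCp,ᵢ = 6.05×2.32 + 19.0×2.32 + 24.0×2.32 = 113.8
T_out = -2491.6 / 113.8 = -21.896 °C

T_out = -21.9 °C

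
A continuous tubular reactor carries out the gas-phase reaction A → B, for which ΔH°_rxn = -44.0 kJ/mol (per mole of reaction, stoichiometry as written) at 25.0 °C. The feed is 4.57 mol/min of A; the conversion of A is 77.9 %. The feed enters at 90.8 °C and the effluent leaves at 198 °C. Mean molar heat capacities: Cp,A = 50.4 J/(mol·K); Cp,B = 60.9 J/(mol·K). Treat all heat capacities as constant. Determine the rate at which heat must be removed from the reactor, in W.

Q_out = 2090 W

Extent of reaction ξ = 0.779 × 4.57 = 3.56 mol/min
Reaction term: ξ·ΔH°_rxn = 3.56 × -44.0 = -156.64 kJ/min
Sensible, feed 90.8→25 °C: -15.156 kJ/min
Outlet flows (mol/min): A 1.01, B 3.56
Sensible, products 25→198 °C: 46.314 kJ/min
Q = ΔH = -125.48 kJ/min = -2.0914 kW
Heat removed = 2091.4 W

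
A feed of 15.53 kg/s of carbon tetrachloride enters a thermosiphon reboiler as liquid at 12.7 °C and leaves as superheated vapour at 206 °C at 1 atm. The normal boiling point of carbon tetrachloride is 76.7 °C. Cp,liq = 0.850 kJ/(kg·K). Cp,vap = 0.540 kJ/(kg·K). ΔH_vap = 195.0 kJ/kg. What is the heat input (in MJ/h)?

liquid 12.7→76.7 °C: 54.4 kJ/kg
vaporisation at 76.7 °C: 195 kJ/kg
vapour 76.7→206 °C: 69.822 kJ/kg
Δh = 54.4 + 195 + 69.822 = 319.22 kJ/kg
Q = ṁ·Δh = 15.53 kg/s × 319.22 kJ/kg = 4957.5 kJ/s
|Q| = 4957.5 kW = 17847 MJ/h

Q = 17800 MJ/h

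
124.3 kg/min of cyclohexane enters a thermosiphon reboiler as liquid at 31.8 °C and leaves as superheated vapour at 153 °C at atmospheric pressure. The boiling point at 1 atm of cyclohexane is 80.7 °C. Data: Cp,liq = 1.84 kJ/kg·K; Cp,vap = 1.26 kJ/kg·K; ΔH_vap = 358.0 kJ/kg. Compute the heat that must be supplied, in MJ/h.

Q = 4020 MJ/h

liquid 31.8→80.7 °C: 89.976 kJ/kg
vaporisation at 80.7 °C: 358 kJ/kg
vapour 80.7→153 °C: 91.098 kJ/kg
Δh = 89.976 + 358 + 91.098 = 539.07 kJ/kg
Q = ṁ·Δh = 124.3 kg/min × 539.07 kJ/kg = 67007 kJ/min
|Q| = 1116.8 kW = 4020.4 MJ/h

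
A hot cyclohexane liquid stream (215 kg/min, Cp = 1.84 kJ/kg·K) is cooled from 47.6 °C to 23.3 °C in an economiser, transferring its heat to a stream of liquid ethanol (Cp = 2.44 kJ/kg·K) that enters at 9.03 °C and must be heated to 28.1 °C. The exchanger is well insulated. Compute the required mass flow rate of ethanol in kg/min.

Heat released by hot stream: Q = 215 × 1.84 × (47.6 − 23.3) = 9613.1 kJ/min
Energy balance on cold side (adiabatic exchanger): Q = ṁ_c·Cp_c·(T_c,out − T_c,in)
ṁ_c = 9613.1 / [2.44 × (28.1 − 9.03)] = 206.6 kg/min

ṁ_c = 207 kg/min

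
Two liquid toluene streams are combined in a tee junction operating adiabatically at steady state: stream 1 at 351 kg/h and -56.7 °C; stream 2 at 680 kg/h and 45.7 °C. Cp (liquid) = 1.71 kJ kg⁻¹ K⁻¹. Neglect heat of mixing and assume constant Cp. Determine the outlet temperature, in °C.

Energy balance with Q = 0: Σ ṁᵢCp,ᵢ(T_out − Tᵢ) = 0
Σ ṁᵢCp,ᵢTᵢ = 351×1.71×-56.7 + 680×1.71×45.7 = 19108
Σ ṁᵢCp,ᵢ = 351×1.71 + 680×1.71 = 1763
T_out = 19108 / 1763 = 10.838 °C

T_out = 10.8 °C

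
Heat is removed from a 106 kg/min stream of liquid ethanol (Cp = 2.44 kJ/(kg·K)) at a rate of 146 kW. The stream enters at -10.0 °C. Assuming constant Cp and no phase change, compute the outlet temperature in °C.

Q = 146 kW = 8760 kJ/min
ΔT = Q/(ṁ·Cp) = 8760/(106×2.44) = 33.869 K
T_out = -10.0 − 33.869 = -43.869 °C

T_out = -43.9 °C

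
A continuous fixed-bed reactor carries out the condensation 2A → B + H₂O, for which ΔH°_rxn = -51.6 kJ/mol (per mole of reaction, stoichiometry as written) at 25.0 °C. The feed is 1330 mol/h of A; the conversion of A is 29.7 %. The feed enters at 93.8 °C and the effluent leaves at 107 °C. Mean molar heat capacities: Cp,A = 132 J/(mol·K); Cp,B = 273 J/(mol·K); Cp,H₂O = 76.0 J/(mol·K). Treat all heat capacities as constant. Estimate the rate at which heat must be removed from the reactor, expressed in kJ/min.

Q_out = 108 kJ/min

Extent of reaction ξ = 0.297 × 1330 / 2 = 197.5 mol/h
Reaction term: ξ·ΔH°_rxn = 197.5 × -51.6 = -10191 kJ/h
Sensible, feed 93.8→25 °C: -12079 kJ/h
Outlet flows (mol/h): A 934.99, B 197.5, H₂O 197.5
Sensible, products 25→107 °C: 15773 kJ/h
Q = ΔH = -6497.3 kJ/h = -1.8048 kW
Heat removed = 108.29 kJ/min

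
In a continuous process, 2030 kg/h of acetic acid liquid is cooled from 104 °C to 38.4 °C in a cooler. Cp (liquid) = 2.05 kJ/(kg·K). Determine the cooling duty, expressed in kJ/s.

Q = ṁ·Cp·ΔT = 2030 × 2.05 × (38.4 − 104) = -272990 kJ/h
Converting: 272990 / 3600 s = 75.832 kW

Q_c = 75.8 kJ/s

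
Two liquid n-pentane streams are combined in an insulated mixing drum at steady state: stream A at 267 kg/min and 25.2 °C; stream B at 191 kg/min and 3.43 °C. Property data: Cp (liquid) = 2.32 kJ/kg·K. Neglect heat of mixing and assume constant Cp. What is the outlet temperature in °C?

T_out = 16.1 °C

Energy balance with Q = 0: Σ ṁᵢCp,ᵢ(T_out − Tᵢ) = 0
Σ ṁᵢCp,ᵢTᵢ = 267×2.32×25.2 + 191×2.32×3.43 = 17130
Σ ṁᵢCp,ᵢ = 267×2.32 + 191×2.32 = 1062.6
T_out = 17130 / 1062.6 = 16.121 °C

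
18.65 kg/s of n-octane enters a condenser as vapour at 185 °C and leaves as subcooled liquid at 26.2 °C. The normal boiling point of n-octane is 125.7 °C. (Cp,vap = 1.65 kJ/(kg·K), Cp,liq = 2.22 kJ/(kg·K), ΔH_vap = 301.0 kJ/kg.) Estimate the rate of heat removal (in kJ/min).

vapour 185→125.7 °C: -97.845 kJ/kg
condensation at 125.7 °C: -301 kJ/kg
liquid 125.7→26.2 °C: -220.89 kJ/kg
Δh = -97.845 + -301 + -220.89 = -619.74 kJ/kg
Q = ṁ·Δh = 18.65 kg/s × -619.74 kJ/kg = -11558 kJ/s
|Q| = 11558 kW = 693480 kJ/min

Q_c = 693000 kJ/min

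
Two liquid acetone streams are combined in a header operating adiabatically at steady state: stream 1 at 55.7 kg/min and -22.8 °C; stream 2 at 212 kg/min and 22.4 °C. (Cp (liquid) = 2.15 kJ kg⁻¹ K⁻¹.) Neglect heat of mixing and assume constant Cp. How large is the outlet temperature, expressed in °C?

T_out = 13.0 °C

Energy balance with Q = 0: Σ ṁᵢCp,ᵢ(T_out − Tᵢ) = 0
Σ ṁᵢCp,ᵢTᵢ = 55.7×2.15×-22.8 + 212×2.15×22.4 = 7479.5
Σ ṁᵢCp,ᵢ = 55.7×2.15 + 212×2.15 = 575.55
T_out = 7479.5 / 575.55 = 12.995 °C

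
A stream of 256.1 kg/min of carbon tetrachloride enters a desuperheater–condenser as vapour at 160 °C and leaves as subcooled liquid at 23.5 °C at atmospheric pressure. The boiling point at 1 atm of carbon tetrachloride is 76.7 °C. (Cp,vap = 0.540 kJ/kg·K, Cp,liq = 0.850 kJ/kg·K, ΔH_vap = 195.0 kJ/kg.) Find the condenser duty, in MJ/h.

vapour 160→76.7 °C: -44.982 kJ/kg
condensation at 76.7 °C: -195 kJ/kg
liquid 76.7→23.5 °C: -45.22 kJ/kg
Δh = -44.982 + -195 + -45.22 = -285.2 kJ/kg
Q = ṁ·Δh = 256.1 kg/min × -285.2 kJ/kg = -73040 kJ/min
|Q| = 1217.3 kW = 4382.4 MJ/h

Q_c = 4380 MJ/h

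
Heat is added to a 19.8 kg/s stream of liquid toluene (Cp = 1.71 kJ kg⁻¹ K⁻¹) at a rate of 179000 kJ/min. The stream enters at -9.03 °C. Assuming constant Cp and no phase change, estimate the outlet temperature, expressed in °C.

Q = 179000 kJ/min = 2983.3 kJ/s
ΔT = Q/(ṁ·Cp) = 2983.3/(19.8×1.71) = 88.113 K
T_out = -9.03 + 88.113 = 79.083 °C

T_out = 79.1 °C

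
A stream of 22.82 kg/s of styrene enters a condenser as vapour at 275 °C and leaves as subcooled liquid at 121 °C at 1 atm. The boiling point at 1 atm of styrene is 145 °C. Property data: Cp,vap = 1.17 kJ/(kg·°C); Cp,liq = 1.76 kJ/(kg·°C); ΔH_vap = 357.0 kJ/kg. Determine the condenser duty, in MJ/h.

Q_c = 45300 MJ/h

vapour 275→145 °C: -152.1 kJ/kg
condensation at 145 °C: -357 kJ/kg
liquid 145→121 °C: -42.24 kJ/kg
Δh = -152.1 + -357 + -42.24 = -551.34 kJ/kg
Q = ṁ·Δh = 22.82 kg/s × -551.34 kJ/kg = -12582 kJ/s
|Q| = 12582 kW = 45294 MJ/h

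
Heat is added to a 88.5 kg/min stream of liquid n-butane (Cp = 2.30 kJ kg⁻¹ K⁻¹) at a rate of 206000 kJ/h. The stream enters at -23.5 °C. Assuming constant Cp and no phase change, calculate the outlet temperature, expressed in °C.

T_out = -6.63 °C

Q = 206000 kJ/h = 3433.3 kJ/min
ΔT = Q/(ṁ·Cp) = 3433.3/(88.5×2.30) = 16.867 K
T_out = -23.5 + 16.867 = -6.6327 °C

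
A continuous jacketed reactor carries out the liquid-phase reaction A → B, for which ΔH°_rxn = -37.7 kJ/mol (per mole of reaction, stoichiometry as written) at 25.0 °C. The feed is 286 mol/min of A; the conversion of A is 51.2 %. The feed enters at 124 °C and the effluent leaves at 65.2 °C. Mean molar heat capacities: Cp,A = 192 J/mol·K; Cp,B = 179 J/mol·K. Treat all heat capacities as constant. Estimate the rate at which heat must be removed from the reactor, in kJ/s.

Q_out = 147 kJ/s

Extent of reaction ξ = 0.512 × 286 = 146.43 mol/min
Reaction term: ξ·ΔH°_rxn = 146.43 × -37.7 = -5520.5 kJ/min
Sensible, feed 124→25 °C: -5436.3 kJ/min
Outlet flows (mol/min): A 139.57, B 146.43
Sensible, products 25→65.2 °C: 2130.9 kJ/min
Q = ΔH = -8825.8 kJ/min = -147.1 kW
Heat removed = 147.1 kJ/s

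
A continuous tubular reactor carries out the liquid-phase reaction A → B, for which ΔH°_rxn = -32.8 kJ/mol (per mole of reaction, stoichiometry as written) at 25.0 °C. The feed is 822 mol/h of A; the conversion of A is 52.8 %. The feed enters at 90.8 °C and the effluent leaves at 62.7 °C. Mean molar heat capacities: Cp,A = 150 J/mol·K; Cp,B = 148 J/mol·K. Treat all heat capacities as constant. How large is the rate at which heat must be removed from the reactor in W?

Extent of reaction ξ = 0.528 × 822 = 434.02 mol/h
Reaction term: ξ·ΔH°_rxn = 434.02 × -32.8 = -14236 kJ/h
Sensible, feed 90.8→25 °C: -8113.1 kJ/h
Outlet flows (mol/h): A 387.98, B 434.02
Sensible, products 25→62.7 °C: 4615.7 kJ/h
Q = ΔH = -17733 kJ/h = -4.9259 kW
Heat removed = 4925.9 W

Q_out = 4930 W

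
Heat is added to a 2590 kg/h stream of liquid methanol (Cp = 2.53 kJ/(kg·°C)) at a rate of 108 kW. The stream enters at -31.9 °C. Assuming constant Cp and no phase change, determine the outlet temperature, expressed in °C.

T_out = 27.4 °C

Q = 108 kW = 388800 kJ/h
ΔT = Q/(ṁ·Cp) = 388800/(2590×2.53) = 59.334 K
T_out = -31.9 + 59.334 = 27.434 °C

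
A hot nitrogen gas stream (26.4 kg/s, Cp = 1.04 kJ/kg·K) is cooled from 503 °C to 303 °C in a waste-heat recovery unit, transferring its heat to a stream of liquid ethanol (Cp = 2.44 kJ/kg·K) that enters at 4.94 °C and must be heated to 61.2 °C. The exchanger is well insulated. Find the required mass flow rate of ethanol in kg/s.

Heat released by hot stream: Q = 26.4 × 1.04 × (503 − 303) = 5491.2 kJ/s
Energy balance on cold side (adiabatic exchanger): Q = ṁ_c·Cp_c·(T_c,out − T_c,in)
ṁ_c = 5491.2 / [2.44 × (61.2 − 4.94)] = 40.002 kg/s

ṁ_c = 40.0 kg/s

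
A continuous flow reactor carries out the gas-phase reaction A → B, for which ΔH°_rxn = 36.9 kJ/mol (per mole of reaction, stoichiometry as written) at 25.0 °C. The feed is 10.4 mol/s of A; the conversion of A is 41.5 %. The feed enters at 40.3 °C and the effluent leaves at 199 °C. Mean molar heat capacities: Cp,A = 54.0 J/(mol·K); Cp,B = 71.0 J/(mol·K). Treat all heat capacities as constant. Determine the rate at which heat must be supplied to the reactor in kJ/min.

Extent of reaction ξ = 0.415 × 10.4 = 4.316 mol/s
Reaction term: ξ·ΔH°_rxn = 4.316 × 36.9 = 159.26 kJ/s
Sensible, feed 40.3→25 °C: -8.5925 kJ/s
Outlet flows (mol/s): A 6.084, B 4.316
Sensible, products 25→199 °C: 110.49 kJ/s
Q = ΔH = 261.15 kJ/s = 261.15 kW
Heat supplied = 15669 kJ/min

Q_in = 15700 kJ/min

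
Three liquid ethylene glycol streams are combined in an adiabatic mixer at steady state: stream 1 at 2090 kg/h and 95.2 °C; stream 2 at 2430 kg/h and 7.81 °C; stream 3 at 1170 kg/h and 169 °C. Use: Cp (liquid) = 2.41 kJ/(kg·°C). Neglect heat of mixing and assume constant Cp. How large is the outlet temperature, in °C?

T_out = 73.1 °C

No heat crosses the boundary, so H_out = H_in.
T_out = Σ ṁᵢCp,ᵢTᵢ / Σ ṁᵢCp,ᵢ
      = 1.0018e+06 / 13713 = 73.054 °C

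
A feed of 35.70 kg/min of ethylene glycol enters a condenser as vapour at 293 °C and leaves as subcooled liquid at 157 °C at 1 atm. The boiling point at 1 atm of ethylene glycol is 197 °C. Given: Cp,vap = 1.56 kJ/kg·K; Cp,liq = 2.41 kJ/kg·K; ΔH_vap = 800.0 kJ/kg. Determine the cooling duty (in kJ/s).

vapour 293→197 °C: -149.76 kJ/kg
condensation at 197 °C: -800 kJ/kg
liquid 197→157 °C: -96.4 kJ/kg
Δh = -149.76 + -800 + -96.4 = -1046.2 kJ/kg
Q = ṁ·Δh = 35.70 kg/min × -1046.2 kJ/kg = -37348 kJ/min
|Q| = 622.47 kW

Q_c = 622 kJ/s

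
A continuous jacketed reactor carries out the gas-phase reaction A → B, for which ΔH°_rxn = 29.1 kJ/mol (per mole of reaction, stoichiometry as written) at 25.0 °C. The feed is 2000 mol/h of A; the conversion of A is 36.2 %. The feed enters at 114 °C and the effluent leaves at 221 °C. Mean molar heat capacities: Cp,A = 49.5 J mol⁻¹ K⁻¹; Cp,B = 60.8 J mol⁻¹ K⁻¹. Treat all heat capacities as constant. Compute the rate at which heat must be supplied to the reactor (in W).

Extent of reaction ξ = 0.362 × 2000 = 724 mol/h
Reaction term: ξ·ΔH°_rxn = 724 × 29.1 = 21068 kJ/h
Sensible, feed 114→25 °C: -8811 kJ/h
Outlet flows (mol/h): A 1276, B 724
Sensible, products 25→221 °C: 21008 kJ/h
Q = ΔH = 33265 kJ/h = 9.2403 kW
Heat supplied = 9240.3 W

Q_in = 9240 W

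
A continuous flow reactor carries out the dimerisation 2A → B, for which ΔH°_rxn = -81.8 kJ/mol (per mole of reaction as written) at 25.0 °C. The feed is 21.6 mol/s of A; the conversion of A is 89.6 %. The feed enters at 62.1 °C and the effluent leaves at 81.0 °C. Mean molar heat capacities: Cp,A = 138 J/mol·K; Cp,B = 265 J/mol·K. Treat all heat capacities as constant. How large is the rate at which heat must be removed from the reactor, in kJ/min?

Extent of reaction ξ = 0.896 × 21.6 / 2 = 9.6768 mol/s
Reaction term: ξ·ΔH°_rxn = 9.6768 × -81.8 = -791.56 kJ/s
Sensible, feed 62.1→25 °C: -110.59 kJ/s
Outlet flows (mol/s): A 2.2464, B 9.6768
Sensible, products 25→81.0 °C: 160.96 kJ/s
Q = ΔH = -741.19 kJ/s = -741.19 kW
Heat removed = 44471 kJ/min

Q_out = 44500 kJ/min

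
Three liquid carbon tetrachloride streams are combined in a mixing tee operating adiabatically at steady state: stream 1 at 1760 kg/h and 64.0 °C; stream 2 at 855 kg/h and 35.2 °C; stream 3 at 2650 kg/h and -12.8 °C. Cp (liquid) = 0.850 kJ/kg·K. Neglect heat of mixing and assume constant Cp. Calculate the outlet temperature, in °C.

Energy balance with Q = 0: Σ ṁᵢCp,ᵢ(T_out − Tᵢ) = 0
T_out = Σ ṁᵢCp,ᵢTᵢ / Σ ṁᵢCp,ᵢ
      = 92494 / 4475.2 = 20.668 °C

T_out = 20.7 °C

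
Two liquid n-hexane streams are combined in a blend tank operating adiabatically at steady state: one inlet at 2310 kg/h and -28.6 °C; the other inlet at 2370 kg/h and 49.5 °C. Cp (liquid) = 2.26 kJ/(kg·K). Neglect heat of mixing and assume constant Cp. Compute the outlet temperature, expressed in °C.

No heat crosses the boundary, so H_out = H_in.
Σ ṁᵢCp,ᵢTᵢ = 2310×2.26×-28.6 + 2370×2.26×49.5 = 115820
Σ ṁᵢCp,ᵢ = 2310×2.26 + 2370×2.26 = 10577
T_out = 115820 / 10577 = 10.951 °C

T_out = 11.0 °C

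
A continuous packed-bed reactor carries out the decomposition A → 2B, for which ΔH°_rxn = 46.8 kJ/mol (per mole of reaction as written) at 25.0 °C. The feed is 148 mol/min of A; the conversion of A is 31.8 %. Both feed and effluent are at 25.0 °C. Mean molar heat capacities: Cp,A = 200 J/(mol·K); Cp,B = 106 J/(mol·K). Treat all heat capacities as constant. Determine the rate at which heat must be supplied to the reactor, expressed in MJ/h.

Q_in = 132 MJ/h

Extent of reaction ξ = 0.318 × 148 = 47.064 mol/min
Reaction term: ξ·ΔH°_rxn = 47.064 × 46.8 = 2202.6 kJ/min
Q = ΔH = 2202.6 kJ/min = 36.71 kW
Heat supplied = 132.16 MJ/h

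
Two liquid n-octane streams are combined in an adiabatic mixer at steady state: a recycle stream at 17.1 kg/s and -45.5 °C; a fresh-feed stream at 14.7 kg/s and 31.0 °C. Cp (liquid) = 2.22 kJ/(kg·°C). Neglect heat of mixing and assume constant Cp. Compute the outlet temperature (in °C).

Energy balance with Q = 0: Σ ṁᵢCp,ᵢ(T_out − Tᵢ) = 0
Σ ṁᵢCp,ᵢTᵢ = 17.1×2.22×-45.5 + 14.7×2.22×31.0 = -715.62
Σ ṁᵢCp,ᵢ = 17.1×2.22 + 14.7×2.22 = 70.596
T_out = -715.62 / 70.596 = -10.137 °C

T_out = -10.1 °C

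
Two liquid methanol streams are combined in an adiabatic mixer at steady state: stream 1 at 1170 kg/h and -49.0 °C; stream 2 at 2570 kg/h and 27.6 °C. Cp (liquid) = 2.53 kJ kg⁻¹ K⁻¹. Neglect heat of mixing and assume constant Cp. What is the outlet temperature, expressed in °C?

T_out = 3.64 °C

Adiabatic, steady state ⇒ Σ ṁᵢCp,ᵢ(T_out − Tᵢ) = 0
T_out = Σ ṁᵢCp,ᵢTᵢ / Σ ṁᵢCp,ᵢ
      = 34413 / 9462.2 = 3.6369 °C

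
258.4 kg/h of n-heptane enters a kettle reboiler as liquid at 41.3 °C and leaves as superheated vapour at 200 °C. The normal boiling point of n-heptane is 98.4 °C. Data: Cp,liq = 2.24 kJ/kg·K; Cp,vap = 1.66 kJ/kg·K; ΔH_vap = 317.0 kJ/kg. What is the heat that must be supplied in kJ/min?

Q = 2640 kJ/min

liquid 41.3→98.4 °C: 127.9 kJ/kg
vaporisation at 98.4 °C: 317 kJ/kg
vapour 98.4→200 °C: 168.66 kJ/kg
Δh = 127.9 + 317 + 168.66 = 613.56 kJ/kg
Q = ṁ·Δh = 258.4 kg/h × 613.56 kJ/kg = 158540 kJ/h
|Q| = 44.04 kW = 2642.4 kJ/min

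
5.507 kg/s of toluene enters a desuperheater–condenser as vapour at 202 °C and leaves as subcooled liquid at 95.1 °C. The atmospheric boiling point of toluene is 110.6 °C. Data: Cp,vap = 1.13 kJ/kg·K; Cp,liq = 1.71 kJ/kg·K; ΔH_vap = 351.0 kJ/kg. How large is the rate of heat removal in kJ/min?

Q_c = 159000 kJ/min

vapour 202→110.6 °C: -103.28 kJ/kg
condensation at 110.6 °C: -351 kJ/kg
liquid 110.6→95.1 °C: -26.505 kJ/kg
Δh = -103.28 + -351 + -26.505 = -480.79 kJ/kg
Q = ṁ·Δh = 5.507 kg/s × -480.79 kJ/kg = -2647.7 kJ/s
|Q| = 2647.7 kW = 158860 kJ/min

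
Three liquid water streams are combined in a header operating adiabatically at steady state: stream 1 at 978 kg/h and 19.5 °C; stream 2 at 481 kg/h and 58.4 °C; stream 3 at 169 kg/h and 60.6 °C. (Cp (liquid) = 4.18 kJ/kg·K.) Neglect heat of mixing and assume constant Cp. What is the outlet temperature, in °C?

Adiabatic, steady state ⇒ Σ ṁᵢCp,ᵢ(T_out − Tᵢ) = 0
T_out = Σ ṁᵢCp,ᵢTᵢ / Σ ṁᵢCp,ᵢ
      = 239940 / 6805 = 35.26 °C

T_out = 35.3 °C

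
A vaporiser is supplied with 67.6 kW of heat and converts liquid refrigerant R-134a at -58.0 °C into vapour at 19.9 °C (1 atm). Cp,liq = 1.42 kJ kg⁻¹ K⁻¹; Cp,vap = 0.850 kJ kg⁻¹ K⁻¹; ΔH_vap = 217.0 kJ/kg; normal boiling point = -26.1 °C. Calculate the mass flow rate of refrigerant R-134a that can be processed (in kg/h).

Δh = 1.42×(-26.1−-58.0) + 217.0 + 0.850×(19.9−-26.1) = 301.4 kJ/kg
Q = 67.6 kW = 67.6 kJ/s = 243360 kJ/h
ṁ = Q/Δh = 243360 / 301.4 = 807.44 kg/h

ṁ = 807 kg/h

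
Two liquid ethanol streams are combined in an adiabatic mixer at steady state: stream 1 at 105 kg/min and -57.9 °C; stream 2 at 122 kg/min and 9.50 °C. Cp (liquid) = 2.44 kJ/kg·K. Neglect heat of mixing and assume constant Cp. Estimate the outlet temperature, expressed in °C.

Energy balance with Q = 0: Σ ṁᵢCp,ᵢ(T_out − Tᵢ) = 0
Σ ṁᵢCp,ᵢTᵢ = 105×2.44×-57.9 + 122×2.44×9.50 = -12006
Σ ṁᵢCp,ᵢ = 105×2.44 + 122×2.44 = 553.88
T_out = -12006 / 553.88 = -21.676 °C

T_out = -21.7 °C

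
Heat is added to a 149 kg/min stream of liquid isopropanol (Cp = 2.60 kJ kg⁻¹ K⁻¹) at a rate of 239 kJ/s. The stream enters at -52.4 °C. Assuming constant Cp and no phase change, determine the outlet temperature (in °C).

T_out = -15.4 °C

Q = 239 kJ/s = 14340 kJ/min
ΔT = Q/(ṁ·Cp) = 14340/(149×2.60) = 37.016 K
T_out = -52.4 + 37.016 = -15.384 °C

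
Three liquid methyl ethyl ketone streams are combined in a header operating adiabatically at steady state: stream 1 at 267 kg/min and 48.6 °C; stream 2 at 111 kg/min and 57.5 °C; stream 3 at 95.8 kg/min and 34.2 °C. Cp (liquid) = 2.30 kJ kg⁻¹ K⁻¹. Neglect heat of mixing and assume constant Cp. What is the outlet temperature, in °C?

T_out = 47.8 °C

No heat crosses the boundary, so H_out = H_in.
Σ ṁᵢCp,ᵢTᵢ = 267×2.30×48.6 + 111×2.30×57.5 + 95.8×2.30×34.2 = 52061
Σ ṁᵢCp,ᵢ = 267×2.30 + 111×2.30 + 95.8×2.30 = 1089.7
T_out = 52061 / 1089.7 = 47.773 °C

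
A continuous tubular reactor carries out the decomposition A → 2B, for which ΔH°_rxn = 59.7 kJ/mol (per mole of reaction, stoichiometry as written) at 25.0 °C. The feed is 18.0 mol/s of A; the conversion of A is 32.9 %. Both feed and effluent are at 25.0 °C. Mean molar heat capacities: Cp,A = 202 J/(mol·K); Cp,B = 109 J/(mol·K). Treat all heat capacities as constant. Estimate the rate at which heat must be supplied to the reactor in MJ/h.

Extent of reaction ξ = 0.329 × 18.0 = 5.922 mol/s
Reaction term: ξ·ΔH°_rxn = 5.922 × 59.7 = 353.54 kJ/s
Q = ΔH = 353.54 kJ/s = 353.54 kW
Heat supplied = 1272.8 MJ/h

Q_in = 1270 MJ/h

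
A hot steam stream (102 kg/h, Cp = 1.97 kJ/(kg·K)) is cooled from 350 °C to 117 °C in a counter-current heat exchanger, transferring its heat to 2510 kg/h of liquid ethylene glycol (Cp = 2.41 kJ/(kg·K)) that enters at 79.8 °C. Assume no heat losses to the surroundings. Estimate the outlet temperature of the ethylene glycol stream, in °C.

T_c,out = 87.5 °C

Heat released by hot stream: Q = 102 × 1.97 × (350 − 117) = 46819 kJ/h
Energy balance on cold side (adiabatic exchanger): Q = ṁ_c·Cp_c·(T_c,out − T_c,in)
T_c,out = 79.8 + 46819/(2510 × 2.41) = 87.54 °C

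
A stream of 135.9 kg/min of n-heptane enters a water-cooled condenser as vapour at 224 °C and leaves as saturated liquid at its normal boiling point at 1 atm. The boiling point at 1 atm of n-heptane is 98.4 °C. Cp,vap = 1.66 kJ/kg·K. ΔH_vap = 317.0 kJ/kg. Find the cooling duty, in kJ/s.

Q_c = 1190 kJ/s

vapour 224→98.4 °C: -208.5 kJ/kg
condensation at 98.4 °C: -317 kJ/kg
Δh = -208.5 + -317 = -525.5 kJ/kg
Q = ṁ·Δh = 135.9 kg/min × -525.5 kJ/kg = -71415 kJ/min
|Q| = 1190.2 kW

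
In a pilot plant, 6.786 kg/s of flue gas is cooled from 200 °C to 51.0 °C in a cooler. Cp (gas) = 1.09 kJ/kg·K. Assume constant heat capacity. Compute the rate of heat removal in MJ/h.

Q_c = 3970 MJ/h

Q = ṁ·Cp·ΔT = 6.786 × 1.09 × (51.0 − 200) = -1102.1 kJ/s
Cooling duty = 3967.6 MJ/h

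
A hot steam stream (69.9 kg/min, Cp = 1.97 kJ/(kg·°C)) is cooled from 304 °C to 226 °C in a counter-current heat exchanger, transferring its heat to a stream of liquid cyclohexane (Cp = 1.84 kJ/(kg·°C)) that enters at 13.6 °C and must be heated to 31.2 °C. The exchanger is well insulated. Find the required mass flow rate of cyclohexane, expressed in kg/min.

Heat released by hot stream: Q = 69.9 × 1.97 × (304 − 226) = 10741 kJ/min
Energy balance on cold side (adiabatic exchanger): Q = ṁ_c·Cp_c·(T_c,out − T_c,in)
ṁ_c = 10741 / [1.84 × (31.2 − 13.6)] = 331.67 kg/min

ṁ_c = 332 kg/min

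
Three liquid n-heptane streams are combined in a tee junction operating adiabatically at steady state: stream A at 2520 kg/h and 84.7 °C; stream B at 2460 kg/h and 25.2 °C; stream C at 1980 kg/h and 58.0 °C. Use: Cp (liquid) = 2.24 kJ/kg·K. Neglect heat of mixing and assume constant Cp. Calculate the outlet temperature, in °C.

Adiabatic, steady state ⇒ Σ ṁᵢCp,ᵢ(T_out − Tᵢ) = 0
T_out = Σ ṁᵢCp,ᵢTᵢ / Σ ṁᵢCp,ᵢ
      = 874220 / 15590 = 56.074 °C

T_out = 56.1 °C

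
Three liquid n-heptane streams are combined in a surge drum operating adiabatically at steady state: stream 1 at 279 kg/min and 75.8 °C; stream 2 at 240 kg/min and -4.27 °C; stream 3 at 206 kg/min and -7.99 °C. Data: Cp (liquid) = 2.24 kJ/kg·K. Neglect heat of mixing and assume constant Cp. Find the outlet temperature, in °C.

T_out = 25.5 °C

Energy balance with Q = 0: Σ ṁᵢCp,ᵢ(T_out − Tᵢ) = 0
T_out = Σ ṁᵢCp,ᵢTᵢ / Σ ṁᵢCp,ᵢ
      = 41390 / 1624 = 25.486 °C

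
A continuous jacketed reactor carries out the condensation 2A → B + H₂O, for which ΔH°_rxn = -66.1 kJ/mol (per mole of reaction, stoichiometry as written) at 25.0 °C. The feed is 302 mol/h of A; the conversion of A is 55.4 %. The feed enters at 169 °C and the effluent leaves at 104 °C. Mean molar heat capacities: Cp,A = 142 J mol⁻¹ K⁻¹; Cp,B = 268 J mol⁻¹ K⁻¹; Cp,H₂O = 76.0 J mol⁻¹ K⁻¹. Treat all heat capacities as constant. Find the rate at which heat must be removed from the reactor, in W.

Q_out = 2200 W

Extent of reaction ξ = 0.554 × 302 / 2 = 83.654 mol/h
Reaction term: ξ·ΔH°_rxn = 83.654 × -66.1 = -5529.5 kJ/h
Sensible, feed 169→25 °C: -6175.3 kJ/h
Outlet flows (mol/h): A 134.69, B 83.654, H₂O 83.654
Sensible, products 25→104 °C: 3784.4 kJ/h
Q = ΔH = -7920.5 kJ/h = -2.2001 kW
Heat removed = 2200.1 W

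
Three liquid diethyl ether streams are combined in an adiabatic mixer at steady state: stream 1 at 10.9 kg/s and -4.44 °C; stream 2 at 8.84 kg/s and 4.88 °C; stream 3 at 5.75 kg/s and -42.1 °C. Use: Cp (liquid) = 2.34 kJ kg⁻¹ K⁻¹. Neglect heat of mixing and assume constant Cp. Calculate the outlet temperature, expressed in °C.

T_out = -9.70 °C

No heat crosses the boundary, so H_out = H_in.
Σ ṁᵢCp,ᵢTᵢ = 10.9×2.34×-4.44 + 8.84×2.34×4.88 + 5.75×2.34×-42.1 = -578.76
Σ ṁᵢCp,ᵢ = 10.9×2.34 + 8.84×2.34 + 5.75×2.34 = 59.647
T_out = -578.76 / 59.647 = -9.7031 °C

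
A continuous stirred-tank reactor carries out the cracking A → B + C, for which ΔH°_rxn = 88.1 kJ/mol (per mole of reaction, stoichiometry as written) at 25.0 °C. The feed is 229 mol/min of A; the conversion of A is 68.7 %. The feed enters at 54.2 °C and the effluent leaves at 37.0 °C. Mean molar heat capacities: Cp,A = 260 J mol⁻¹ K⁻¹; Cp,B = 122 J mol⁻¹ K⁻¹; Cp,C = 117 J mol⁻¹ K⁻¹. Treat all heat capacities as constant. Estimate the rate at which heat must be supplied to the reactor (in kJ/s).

Q_in = 213 kJ/s

Extent of reaction ξ = 0.687 × 229 = 157.32 mol/min
Reaction term: ξ·ΔH°_rxn = 157.32 × 88.1 = 13860 kJ/min
Sensible, feed 54.2→25 °C: -1738.6 kJ/min
Outlet flows (mol/min): A 71.677, B 157.32, C 157.32
Sensible, products 25→37.0 °C: 674.83 kJ/min
Q = ΔH = 12796 kJ/min = 213.27 kW
Heat supplied = 213.27 kJ/s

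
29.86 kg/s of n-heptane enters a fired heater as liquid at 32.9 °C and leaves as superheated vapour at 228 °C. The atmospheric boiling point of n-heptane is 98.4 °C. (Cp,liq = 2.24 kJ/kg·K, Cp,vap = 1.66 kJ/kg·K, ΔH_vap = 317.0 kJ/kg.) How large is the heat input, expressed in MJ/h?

liquid 32.9→98.4 °C: 146.72 kJ/kg
vaporisation at 98.4 °C: 317 kJ/kg
vapour 98.4→228 °C: 215.14 kJ/kg
Δh = 146.72 + 317 + 215.14 = 678.86 kJ/kg
Q = ṁ·Δh = 29.86 kg/s × 678.86 kJ/kg = 20271 kJ/s
|Q| = 20271 kW = 72974 MJ/h

Q = 73000 MJ/h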